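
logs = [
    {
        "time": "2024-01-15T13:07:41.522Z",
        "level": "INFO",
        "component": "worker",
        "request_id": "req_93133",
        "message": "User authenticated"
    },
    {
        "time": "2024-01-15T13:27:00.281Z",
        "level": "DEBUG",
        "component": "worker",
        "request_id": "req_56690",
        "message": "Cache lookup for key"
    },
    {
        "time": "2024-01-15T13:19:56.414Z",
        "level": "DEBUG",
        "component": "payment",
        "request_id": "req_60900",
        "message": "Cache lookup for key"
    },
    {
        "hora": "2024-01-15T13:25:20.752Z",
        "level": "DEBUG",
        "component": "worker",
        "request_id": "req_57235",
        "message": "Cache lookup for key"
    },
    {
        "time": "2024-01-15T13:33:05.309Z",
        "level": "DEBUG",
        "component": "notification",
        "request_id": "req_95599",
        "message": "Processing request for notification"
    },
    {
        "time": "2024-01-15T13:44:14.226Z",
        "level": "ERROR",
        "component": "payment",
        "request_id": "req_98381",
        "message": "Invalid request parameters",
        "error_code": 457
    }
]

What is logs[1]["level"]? "DEBUG"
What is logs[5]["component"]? "payment"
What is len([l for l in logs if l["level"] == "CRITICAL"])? 0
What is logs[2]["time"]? "2024-01-15T13:19:56.414Z"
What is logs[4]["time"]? "2024-01-15T13:33:05.309Z"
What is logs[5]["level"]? "ERROR"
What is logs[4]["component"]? "notification"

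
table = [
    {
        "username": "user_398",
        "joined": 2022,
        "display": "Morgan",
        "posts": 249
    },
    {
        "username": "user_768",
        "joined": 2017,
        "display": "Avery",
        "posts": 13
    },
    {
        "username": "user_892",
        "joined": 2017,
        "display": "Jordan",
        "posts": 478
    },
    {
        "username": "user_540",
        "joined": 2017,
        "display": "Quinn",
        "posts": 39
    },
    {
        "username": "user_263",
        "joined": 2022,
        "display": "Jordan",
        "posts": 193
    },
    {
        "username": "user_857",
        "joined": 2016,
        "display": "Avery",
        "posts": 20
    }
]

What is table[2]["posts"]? 478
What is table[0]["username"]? "user_398"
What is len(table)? 6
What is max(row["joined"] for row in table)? 2022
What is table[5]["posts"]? 20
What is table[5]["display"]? "Avery"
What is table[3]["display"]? "Quinn"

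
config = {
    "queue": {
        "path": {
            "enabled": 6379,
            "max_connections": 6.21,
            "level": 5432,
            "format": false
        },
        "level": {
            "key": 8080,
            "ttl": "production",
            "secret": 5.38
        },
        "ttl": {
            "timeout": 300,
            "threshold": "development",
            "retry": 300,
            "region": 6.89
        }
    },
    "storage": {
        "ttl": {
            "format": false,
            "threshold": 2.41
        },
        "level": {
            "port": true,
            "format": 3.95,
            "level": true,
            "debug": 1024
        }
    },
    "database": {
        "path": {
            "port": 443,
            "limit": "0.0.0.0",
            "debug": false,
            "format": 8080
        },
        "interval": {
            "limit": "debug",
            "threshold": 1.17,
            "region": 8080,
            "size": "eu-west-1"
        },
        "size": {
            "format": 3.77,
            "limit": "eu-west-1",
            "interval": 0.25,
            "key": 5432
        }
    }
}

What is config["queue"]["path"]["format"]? False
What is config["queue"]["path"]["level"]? 5432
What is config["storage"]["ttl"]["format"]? False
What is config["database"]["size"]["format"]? 3.77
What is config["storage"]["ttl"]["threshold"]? 2.41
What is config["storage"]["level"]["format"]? 3.95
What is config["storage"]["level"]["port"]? True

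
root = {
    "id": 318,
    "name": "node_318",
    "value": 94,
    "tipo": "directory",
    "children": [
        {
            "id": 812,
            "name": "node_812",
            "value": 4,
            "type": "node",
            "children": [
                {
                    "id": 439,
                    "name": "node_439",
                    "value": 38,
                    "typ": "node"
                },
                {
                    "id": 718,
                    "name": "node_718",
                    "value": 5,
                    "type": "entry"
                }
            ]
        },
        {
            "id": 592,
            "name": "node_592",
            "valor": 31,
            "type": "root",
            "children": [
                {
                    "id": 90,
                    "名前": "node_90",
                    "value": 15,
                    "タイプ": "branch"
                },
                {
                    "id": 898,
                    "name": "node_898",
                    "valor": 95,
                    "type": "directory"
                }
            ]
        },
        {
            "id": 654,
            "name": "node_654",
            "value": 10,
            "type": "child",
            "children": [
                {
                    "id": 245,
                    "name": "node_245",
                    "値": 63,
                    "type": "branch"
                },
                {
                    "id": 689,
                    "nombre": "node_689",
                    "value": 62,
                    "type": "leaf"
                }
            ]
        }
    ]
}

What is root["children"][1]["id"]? 592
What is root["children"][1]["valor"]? 31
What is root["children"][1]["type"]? "root"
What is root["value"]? 94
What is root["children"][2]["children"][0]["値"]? 63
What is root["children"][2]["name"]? "node_654"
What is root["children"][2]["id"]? 654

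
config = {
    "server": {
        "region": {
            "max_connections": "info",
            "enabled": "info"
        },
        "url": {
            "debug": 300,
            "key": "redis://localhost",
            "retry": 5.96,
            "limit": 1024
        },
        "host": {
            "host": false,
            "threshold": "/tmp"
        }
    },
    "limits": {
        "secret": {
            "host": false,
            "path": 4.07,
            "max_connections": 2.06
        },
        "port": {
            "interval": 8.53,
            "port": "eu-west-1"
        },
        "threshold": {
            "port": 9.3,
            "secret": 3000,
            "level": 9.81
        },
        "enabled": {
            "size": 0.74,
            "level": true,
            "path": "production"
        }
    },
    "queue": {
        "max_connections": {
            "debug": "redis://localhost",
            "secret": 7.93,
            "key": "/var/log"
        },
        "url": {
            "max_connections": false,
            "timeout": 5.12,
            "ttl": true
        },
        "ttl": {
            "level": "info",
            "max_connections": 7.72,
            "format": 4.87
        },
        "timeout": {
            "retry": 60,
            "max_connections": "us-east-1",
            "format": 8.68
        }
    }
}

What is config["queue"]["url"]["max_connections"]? False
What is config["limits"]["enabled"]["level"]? True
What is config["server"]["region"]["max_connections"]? "info"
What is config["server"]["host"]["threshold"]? "/tmp"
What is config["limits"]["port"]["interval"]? 8.53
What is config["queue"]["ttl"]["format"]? 4.87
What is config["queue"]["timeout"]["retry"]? 60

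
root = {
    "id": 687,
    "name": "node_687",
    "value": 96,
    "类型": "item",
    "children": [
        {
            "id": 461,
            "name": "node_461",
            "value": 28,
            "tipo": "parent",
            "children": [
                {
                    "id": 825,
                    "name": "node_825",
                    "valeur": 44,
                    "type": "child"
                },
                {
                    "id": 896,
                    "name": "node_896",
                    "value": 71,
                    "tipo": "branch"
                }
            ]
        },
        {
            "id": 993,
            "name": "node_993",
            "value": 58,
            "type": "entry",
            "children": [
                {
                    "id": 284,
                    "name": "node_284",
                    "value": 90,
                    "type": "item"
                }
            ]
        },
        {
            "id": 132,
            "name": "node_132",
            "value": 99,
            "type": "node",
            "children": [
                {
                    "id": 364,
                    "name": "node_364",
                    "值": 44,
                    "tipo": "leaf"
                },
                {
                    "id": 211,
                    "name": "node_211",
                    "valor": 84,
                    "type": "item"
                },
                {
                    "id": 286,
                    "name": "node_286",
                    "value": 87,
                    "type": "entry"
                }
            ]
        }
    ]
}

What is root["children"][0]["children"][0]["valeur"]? 44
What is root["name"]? "node_687"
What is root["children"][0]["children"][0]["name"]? "node_825"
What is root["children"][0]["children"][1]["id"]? 896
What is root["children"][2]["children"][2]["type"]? "entry"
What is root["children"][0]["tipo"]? "parent"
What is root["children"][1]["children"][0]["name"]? "node_284"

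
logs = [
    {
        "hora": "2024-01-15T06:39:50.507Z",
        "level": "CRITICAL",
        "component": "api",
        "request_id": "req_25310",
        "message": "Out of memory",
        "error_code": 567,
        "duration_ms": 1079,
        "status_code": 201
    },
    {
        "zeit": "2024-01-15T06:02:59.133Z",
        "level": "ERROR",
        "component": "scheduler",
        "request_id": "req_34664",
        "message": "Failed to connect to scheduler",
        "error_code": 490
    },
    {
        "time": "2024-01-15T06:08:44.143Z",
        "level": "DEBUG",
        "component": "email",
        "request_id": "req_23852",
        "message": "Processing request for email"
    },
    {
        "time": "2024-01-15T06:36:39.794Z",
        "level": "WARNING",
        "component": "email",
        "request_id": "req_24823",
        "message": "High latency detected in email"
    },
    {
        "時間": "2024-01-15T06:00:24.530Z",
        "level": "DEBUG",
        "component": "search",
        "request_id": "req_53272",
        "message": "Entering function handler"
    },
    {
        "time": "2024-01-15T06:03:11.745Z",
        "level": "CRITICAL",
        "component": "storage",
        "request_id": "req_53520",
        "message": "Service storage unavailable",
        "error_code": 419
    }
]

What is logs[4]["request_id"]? "req_53272"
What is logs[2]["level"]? "DEBUG"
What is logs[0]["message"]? "Out of memory"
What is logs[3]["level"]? "WARNING"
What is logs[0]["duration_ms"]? 1079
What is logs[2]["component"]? "email"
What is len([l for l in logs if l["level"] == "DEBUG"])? 2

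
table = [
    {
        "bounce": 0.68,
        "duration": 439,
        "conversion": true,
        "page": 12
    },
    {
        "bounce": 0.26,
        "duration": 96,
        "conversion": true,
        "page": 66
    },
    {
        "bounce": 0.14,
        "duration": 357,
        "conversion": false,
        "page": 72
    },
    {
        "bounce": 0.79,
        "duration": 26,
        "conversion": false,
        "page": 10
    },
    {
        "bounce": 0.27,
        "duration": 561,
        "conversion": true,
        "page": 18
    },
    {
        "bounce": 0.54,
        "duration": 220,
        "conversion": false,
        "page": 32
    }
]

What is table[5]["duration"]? 220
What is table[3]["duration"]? 26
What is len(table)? 6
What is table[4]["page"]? 18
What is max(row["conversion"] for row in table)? True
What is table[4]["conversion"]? True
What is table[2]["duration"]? 357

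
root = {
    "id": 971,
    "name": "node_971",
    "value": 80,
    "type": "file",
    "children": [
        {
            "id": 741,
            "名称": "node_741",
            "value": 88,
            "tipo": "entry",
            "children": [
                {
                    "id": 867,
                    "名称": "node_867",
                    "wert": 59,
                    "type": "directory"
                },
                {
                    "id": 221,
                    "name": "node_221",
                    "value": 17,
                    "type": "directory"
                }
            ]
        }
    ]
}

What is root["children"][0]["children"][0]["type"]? "directory"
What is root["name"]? "node_971"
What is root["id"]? 971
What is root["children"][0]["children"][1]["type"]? "directory"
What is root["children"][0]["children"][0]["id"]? 867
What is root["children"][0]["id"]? 741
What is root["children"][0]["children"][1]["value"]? 17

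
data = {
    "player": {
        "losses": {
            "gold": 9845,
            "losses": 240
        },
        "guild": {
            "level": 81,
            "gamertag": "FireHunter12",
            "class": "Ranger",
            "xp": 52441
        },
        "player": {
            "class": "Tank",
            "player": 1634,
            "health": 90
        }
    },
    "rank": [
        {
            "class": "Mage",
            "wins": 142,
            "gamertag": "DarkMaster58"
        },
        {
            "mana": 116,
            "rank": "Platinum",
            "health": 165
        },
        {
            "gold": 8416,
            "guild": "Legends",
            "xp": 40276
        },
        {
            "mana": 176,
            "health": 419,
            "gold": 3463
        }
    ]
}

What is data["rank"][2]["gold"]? 8416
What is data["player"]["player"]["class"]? "Tank"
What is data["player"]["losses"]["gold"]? 9845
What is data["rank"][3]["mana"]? 176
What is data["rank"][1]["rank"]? "Platinum"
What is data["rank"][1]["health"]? 165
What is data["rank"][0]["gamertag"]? "DarkMaster58"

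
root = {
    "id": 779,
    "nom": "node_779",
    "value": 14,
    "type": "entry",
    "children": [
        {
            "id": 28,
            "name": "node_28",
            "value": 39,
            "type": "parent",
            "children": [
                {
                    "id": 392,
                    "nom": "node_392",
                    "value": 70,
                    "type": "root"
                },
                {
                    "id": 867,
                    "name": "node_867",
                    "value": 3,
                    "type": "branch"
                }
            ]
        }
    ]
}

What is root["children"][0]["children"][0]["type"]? "root"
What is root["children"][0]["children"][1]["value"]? 3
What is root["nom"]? "node_779"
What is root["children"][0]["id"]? 28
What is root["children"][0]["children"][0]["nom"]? "node_392"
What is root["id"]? 779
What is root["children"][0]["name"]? "node_28"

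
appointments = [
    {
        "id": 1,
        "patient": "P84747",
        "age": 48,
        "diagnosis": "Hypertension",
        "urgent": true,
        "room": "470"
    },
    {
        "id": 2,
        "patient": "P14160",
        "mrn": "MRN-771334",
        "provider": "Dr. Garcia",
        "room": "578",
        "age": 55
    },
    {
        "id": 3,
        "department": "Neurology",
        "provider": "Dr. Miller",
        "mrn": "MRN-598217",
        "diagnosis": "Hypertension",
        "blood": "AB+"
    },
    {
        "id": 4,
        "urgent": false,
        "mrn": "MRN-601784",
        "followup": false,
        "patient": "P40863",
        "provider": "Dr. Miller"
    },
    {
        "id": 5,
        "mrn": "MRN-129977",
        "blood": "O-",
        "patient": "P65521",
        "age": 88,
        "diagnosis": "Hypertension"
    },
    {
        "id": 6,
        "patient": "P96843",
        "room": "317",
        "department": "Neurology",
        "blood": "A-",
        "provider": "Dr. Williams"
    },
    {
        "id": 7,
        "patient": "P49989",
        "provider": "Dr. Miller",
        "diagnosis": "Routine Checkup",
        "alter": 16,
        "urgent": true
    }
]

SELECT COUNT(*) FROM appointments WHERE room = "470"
1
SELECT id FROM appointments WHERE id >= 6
[6, 7]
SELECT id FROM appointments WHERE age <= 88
[1, 2, 5]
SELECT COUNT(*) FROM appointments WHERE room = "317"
1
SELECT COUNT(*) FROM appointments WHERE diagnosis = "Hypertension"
3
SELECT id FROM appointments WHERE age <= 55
[1, 2]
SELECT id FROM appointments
[1, 2, 3, 4, 5, 6, 7]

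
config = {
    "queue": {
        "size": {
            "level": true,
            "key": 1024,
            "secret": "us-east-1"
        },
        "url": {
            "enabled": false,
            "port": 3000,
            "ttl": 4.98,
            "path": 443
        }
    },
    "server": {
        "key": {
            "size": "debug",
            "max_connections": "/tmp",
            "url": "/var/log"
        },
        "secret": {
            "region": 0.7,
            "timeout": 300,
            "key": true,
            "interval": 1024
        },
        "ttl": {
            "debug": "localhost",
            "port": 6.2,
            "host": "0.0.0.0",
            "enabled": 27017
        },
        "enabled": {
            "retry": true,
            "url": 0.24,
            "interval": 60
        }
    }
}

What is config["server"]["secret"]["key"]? True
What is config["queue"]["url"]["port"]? 3000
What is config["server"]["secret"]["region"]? 0.7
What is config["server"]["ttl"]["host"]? "0.0.0.0"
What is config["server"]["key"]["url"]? "/var/log"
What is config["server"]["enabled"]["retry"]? True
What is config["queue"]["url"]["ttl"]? 4.98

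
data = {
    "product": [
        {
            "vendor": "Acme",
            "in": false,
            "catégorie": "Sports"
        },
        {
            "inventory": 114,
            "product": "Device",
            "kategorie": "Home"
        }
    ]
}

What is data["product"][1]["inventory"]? 114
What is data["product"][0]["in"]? False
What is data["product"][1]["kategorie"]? "Home"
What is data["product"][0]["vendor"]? "Acme"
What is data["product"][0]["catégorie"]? "Sports"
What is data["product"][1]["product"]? "Device"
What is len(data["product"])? 2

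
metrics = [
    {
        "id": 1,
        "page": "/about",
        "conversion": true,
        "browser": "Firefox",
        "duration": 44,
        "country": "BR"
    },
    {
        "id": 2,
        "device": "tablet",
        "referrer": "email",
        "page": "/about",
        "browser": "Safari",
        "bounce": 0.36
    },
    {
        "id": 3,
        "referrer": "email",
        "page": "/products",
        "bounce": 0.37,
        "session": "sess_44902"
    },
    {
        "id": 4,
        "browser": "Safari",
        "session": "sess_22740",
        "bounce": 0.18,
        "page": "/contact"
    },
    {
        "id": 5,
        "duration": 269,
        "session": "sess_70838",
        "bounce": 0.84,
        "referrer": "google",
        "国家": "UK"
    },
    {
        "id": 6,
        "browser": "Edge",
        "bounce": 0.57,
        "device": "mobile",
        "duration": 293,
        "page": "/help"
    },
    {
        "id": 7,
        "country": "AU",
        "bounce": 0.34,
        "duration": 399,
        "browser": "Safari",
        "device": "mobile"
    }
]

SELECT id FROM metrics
[1, 2, 3, 4, 5, 6, 7]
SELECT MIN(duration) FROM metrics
44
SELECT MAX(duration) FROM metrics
399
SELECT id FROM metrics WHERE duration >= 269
[5, 6, 7]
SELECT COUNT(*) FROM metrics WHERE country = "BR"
1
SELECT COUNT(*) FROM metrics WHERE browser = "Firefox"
1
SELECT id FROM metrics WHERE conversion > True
[]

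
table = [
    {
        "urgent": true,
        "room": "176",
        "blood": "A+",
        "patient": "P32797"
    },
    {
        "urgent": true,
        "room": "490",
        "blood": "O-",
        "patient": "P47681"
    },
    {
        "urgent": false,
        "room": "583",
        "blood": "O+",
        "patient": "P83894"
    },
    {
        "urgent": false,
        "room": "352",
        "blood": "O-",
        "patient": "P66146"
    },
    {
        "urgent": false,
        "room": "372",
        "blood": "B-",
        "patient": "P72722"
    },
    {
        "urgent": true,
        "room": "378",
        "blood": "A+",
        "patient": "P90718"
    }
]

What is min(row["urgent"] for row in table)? False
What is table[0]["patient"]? "P32797"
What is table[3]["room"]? "352"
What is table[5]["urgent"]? True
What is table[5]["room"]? "378"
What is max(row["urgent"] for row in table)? True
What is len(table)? 6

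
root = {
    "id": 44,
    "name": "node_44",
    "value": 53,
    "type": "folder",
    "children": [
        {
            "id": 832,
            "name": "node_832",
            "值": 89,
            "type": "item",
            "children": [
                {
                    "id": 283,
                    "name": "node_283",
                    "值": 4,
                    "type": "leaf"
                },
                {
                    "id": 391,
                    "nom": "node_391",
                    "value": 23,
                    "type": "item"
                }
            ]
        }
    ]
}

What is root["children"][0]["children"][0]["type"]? "leaf"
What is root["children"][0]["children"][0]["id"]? 283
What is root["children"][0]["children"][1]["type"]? "item"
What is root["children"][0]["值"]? 89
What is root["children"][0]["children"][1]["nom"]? "node_391"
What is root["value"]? 53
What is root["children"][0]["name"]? "node_832"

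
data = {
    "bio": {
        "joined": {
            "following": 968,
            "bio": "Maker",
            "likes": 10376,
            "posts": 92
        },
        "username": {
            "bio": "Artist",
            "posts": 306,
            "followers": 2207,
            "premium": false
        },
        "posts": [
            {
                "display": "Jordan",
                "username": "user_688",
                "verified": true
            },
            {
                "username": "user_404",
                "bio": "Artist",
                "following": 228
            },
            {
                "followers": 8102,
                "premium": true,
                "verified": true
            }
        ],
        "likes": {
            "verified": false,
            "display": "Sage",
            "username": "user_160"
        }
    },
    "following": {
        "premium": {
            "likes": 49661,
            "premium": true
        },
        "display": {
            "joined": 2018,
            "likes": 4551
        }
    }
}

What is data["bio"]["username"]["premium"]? False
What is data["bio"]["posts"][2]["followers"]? 8102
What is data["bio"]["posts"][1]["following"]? 228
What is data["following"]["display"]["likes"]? 4551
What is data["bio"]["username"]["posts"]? 306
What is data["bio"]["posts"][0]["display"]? "Jordan"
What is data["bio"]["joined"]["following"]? 968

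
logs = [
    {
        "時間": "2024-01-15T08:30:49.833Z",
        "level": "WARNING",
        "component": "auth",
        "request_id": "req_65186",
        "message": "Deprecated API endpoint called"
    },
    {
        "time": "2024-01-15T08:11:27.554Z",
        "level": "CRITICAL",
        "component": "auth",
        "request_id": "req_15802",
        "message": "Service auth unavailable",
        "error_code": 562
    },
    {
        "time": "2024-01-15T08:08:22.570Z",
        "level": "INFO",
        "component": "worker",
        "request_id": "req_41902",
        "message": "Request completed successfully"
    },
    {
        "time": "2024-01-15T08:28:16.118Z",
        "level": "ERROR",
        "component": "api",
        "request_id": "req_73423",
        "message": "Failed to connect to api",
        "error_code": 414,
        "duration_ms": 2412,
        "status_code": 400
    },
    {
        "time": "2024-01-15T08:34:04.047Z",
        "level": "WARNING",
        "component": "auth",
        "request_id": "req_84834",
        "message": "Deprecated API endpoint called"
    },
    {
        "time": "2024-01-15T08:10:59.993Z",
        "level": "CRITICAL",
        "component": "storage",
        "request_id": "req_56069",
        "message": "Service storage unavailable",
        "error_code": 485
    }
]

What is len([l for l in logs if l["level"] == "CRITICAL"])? 2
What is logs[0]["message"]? "Deprecated API endpoint called"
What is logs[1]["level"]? "CRITICAL"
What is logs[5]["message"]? "Service storage unavailable"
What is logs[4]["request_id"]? "req_84834"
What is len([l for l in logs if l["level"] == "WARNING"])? 2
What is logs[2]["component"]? "worker"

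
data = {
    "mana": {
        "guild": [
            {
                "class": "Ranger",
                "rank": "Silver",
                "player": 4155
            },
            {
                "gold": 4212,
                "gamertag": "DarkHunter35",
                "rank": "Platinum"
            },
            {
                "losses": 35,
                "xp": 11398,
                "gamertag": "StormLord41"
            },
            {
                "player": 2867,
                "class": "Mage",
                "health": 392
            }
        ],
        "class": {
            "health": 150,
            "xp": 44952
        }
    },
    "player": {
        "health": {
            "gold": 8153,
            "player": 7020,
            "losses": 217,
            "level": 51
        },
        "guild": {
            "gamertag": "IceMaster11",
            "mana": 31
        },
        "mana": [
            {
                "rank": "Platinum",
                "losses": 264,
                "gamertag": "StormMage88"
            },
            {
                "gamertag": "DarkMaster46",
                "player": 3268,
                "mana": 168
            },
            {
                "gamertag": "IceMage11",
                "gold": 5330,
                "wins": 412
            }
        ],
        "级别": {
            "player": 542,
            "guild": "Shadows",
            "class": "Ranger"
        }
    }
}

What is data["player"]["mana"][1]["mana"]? 168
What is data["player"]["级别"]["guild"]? "Shadows"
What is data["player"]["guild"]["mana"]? 31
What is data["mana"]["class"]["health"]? 150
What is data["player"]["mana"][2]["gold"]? 5330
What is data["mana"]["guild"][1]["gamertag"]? "DarkHunter35"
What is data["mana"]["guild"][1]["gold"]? 4212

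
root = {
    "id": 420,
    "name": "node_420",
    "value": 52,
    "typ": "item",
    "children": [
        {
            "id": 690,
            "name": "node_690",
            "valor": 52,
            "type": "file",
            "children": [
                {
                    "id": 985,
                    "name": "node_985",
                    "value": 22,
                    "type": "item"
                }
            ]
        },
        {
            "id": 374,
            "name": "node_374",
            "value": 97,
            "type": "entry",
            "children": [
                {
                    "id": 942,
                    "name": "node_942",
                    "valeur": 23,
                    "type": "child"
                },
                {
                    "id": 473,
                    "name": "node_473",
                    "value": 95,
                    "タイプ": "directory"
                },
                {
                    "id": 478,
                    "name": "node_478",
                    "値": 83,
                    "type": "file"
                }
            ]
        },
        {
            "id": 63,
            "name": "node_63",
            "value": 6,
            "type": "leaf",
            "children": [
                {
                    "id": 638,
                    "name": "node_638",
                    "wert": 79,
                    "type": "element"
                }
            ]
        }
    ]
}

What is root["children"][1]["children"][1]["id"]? 473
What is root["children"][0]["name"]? "node_690"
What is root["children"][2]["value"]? 6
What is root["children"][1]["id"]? 374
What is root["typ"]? "item"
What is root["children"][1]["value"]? 97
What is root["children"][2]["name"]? "node_63"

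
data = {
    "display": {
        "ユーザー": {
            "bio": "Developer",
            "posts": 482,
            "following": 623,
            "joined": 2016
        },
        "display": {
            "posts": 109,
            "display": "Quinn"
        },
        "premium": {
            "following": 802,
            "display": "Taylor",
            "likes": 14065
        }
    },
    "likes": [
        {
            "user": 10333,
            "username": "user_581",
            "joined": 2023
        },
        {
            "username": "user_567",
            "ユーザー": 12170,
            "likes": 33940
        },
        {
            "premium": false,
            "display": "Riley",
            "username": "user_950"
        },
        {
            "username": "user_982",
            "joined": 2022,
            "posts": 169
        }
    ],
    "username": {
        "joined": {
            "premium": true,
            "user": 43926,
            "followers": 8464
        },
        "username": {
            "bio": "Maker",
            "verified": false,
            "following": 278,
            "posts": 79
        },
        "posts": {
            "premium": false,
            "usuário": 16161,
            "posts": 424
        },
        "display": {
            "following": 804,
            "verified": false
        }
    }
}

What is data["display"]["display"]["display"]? "Quinn"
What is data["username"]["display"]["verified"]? False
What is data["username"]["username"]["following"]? 278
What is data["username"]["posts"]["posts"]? 424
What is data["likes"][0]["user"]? 10333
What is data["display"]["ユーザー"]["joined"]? 2016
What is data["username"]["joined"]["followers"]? 8464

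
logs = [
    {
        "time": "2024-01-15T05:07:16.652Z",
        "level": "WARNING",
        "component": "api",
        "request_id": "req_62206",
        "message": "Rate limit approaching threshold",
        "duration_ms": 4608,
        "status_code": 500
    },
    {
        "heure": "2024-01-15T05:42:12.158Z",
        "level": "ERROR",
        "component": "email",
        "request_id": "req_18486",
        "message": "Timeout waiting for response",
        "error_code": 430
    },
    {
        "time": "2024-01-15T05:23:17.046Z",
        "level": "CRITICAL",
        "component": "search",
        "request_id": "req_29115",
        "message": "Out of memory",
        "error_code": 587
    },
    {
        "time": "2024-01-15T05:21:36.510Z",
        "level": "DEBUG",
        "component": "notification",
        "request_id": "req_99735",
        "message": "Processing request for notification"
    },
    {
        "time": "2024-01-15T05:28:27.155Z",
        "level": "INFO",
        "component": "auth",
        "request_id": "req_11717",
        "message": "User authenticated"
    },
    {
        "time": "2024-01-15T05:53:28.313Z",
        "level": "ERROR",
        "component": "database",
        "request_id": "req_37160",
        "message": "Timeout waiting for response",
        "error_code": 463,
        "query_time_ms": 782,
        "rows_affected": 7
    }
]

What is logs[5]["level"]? "ERROR"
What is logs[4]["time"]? "2024-01-15T05:28:27.155Z"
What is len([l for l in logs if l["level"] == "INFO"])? 1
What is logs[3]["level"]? "DEBUG"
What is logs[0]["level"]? "WARNING"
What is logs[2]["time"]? "2024-01-15T05:23:17.046Z"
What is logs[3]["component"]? "notification"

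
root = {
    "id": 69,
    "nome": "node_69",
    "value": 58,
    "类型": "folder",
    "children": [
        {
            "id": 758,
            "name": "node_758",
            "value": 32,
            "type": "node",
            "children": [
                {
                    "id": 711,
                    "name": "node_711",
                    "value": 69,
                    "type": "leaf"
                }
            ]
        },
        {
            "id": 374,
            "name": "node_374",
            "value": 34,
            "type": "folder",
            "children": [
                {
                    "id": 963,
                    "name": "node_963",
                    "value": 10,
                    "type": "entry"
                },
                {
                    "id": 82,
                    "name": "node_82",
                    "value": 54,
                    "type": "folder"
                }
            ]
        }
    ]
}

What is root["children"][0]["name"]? "node_758"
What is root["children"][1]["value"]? 34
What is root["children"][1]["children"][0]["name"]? "node_963"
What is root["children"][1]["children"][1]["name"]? "node_82"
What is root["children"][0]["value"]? 32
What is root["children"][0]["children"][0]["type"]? "leaf"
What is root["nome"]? "node_69"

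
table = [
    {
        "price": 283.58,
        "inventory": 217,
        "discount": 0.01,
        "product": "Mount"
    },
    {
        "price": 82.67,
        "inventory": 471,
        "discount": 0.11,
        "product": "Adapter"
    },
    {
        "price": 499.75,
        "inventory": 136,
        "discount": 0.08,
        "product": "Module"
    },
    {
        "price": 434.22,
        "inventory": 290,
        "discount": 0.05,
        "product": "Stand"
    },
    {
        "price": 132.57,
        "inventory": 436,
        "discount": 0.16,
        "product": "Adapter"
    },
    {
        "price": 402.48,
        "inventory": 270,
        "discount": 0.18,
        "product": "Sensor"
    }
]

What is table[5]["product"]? "Sensor"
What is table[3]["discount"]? 0.05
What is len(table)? 6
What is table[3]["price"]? 434.22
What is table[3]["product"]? "Stand"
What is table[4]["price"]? 132.57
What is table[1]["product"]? "Adapter"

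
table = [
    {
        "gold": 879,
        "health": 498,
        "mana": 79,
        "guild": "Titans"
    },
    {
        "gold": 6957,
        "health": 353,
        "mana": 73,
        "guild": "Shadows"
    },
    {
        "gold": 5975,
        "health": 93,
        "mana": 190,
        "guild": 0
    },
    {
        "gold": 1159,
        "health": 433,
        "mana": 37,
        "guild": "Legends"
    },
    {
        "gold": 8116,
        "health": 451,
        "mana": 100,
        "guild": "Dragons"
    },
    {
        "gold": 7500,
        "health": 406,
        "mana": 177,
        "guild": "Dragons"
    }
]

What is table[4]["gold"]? 8116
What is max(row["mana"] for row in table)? 190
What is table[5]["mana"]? 177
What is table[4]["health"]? 451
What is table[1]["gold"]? 6957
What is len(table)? 6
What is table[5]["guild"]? "Dragons"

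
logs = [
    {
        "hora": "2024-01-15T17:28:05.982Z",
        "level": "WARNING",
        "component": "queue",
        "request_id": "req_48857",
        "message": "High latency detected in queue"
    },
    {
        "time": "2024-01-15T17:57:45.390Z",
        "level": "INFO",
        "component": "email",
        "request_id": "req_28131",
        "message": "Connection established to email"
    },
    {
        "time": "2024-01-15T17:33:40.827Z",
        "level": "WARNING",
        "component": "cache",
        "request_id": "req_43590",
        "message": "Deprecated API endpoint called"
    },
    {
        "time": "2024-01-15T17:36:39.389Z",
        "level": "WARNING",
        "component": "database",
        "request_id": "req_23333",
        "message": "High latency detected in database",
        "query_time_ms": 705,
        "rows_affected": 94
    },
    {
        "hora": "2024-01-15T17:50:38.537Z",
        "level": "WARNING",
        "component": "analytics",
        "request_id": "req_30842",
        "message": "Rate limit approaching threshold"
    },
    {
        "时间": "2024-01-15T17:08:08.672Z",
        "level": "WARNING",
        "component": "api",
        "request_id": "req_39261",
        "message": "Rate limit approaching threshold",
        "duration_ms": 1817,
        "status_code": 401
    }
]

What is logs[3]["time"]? "2024-01-15T17:36:39.389Z"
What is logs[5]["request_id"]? "req_39261"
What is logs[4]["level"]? "WARNING"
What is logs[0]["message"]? "High latency detected in queue"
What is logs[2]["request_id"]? "req_43590"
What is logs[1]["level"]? "INFO"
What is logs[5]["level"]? "WARNING"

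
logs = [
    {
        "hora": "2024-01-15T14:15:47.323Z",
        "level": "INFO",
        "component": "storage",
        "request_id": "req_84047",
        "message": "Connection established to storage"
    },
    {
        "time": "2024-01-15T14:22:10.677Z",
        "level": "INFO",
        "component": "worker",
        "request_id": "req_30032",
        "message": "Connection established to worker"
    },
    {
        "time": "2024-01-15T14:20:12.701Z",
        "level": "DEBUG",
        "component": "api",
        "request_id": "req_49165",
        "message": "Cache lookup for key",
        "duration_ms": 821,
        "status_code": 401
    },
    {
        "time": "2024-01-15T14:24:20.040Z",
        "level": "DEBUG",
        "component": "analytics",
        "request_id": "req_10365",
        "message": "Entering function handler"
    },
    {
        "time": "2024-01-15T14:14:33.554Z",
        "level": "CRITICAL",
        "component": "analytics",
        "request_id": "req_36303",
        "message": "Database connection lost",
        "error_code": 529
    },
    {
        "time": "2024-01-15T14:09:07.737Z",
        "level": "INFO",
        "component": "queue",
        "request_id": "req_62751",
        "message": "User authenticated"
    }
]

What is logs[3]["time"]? "2024-01-15T14:24:20.040Z"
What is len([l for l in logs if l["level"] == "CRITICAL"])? 1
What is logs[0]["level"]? "INFO"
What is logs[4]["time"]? "2024-01-15T14:14:33.554Z"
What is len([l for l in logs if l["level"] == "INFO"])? 3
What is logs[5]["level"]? "INFO"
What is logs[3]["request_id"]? "req_10365"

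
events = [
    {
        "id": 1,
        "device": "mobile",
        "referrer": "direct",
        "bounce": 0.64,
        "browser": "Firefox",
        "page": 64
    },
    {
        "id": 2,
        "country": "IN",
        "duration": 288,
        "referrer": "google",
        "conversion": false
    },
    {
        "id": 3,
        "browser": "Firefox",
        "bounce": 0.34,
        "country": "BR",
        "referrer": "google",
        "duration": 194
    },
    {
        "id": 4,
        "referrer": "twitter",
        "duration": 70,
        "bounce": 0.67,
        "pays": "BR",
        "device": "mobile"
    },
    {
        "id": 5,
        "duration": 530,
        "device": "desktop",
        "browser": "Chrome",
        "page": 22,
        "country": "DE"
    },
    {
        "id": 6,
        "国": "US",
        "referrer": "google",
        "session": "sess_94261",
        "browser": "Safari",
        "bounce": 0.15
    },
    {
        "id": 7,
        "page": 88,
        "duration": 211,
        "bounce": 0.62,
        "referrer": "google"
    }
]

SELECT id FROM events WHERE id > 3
[4, 5, 6, 7]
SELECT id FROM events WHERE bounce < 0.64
[3, 6, 7]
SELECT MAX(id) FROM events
7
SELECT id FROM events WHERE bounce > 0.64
[4]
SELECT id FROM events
[1, 2, 3, 4, 5, 6, 7]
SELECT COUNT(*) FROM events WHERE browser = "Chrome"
1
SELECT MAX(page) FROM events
88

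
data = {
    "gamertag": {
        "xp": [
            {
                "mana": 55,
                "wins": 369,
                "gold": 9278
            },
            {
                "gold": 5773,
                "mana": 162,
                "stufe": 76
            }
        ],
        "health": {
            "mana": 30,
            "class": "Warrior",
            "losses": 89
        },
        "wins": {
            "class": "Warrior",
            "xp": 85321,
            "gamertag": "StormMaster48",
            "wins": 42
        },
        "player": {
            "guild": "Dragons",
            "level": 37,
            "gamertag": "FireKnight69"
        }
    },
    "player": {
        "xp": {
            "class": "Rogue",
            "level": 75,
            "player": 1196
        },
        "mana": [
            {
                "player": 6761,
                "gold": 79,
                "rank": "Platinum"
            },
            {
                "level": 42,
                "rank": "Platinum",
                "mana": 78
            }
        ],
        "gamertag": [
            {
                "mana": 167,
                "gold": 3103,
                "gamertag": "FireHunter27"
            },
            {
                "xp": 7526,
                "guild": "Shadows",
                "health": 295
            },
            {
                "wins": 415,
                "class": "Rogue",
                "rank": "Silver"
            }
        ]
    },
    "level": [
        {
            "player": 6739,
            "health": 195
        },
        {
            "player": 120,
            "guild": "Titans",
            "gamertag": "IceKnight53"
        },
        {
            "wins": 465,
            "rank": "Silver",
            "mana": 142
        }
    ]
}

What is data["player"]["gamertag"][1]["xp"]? 7526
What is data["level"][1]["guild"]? "Titans"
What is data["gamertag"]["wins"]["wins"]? 42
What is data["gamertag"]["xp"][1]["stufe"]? 76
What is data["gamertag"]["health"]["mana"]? 30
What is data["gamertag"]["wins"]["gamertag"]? "StormMaster48"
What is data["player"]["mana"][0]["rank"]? "Platinum"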